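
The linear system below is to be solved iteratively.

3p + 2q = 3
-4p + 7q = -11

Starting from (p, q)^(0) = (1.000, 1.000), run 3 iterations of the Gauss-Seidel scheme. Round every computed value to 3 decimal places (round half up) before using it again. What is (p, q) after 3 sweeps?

Iteration 1:
  p = (3 - (2)·1.000) / (3) = 0.333
  q = (-11 - (-4)·0.333) / (7) = -1.381
Iteration 2:
  p = (3 - (2)·-1.381) / (3) = 1.921
  q = (-11 - (-4)·1.921) / (7) = -0.474
Iteration 3:
  p = (3 - (2)·-0.474) / (3) = 1.316
  q = (-11 - (-4)·1.316) / (7) = -0.819

(1.316, -0.819)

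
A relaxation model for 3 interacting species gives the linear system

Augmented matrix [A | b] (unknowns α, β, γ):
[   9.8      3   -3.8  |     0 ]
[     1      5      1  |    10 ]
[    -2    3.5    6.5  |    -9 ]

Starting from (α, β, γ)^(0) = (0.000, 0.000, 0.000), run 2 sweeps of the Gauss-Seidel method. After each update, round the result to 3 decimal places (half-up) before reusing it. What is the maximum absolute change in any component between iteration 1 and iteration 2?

Iteration 1:
  α = (0 - (3)·0.000 - (-3.8)·0.000) / (9.8) = 0.000
  β = (10 - (1)·0.000 - (1)·0.000) / (5) = 2.000
  γ = (-9 - (-2)·0.000 - (3.5)·2.000) / (6.5) = -2.462
Iteration 2:
  α = (0 - (3)·2.000 - (-3.8)·-2.462) / (9.8) = -1.567
  β = (10 - (1)·-1.567 - (1)·-2.462) / (5) = 2.806
  γ = (-9 - (-2)·-1.567 - (3.5)·2.806) / (6.5) = -3.378
Change: (-1.567, 0.806, -0.916) → max |·| = 1.567

1.567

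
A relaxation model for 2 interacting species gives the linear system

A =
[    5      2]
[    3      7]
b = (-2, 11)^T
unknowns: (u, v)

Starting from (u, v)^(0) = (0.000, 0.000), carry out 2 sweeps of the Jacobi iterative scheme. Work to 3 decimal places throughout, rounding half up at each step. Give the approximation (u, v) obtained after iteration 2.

Iteration 1:
  u = (-2 - (2)·0.000) / (5) = -0.400
  v = (11 - (3)·0.000) / (7) = 1.571
Iteration 2:
  u = (-2 - (2)·1.571) / (5) = -1.028
  v = (11 - (3)·-0.400) / (7) = 1.743

(-1.028, 1.743)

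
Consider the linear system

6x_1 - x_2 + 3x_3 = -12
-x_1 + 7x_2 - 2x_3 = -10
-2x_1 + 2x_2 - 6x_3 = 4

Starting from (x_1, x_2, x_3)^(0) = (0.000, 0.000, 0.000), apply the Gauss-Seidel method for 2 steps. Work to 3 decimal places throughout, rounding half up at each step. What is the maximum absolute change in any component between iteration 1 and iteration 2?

0.163

Iteration 1:
  x_1 = (-12 - (-1)·0.000 - (3)·0.000) / (6) = -2.000
  x_2 = (-10 - (-1)·-2.000 - (-2)·0.000) / (7) = -1.714
  x_3 = (4 - (-2)·-2.000 - (2)·-1.714) / (-6) = -0.571
Iteration 2:
  x_1 = (-12 - (-1)·-1.714 - (3)·-0.571) / (6) = -2.000
  x_2 = (-10 - (-1)·-2.000 - (-2)·-0.571) / (7) = -1.877
  x_3 = (4 - (-2)·-2.000 - (2)·-1.877) / (-6) = -0.626
Change: (0.000, -0.163, -0.055) → max |·| = 0.163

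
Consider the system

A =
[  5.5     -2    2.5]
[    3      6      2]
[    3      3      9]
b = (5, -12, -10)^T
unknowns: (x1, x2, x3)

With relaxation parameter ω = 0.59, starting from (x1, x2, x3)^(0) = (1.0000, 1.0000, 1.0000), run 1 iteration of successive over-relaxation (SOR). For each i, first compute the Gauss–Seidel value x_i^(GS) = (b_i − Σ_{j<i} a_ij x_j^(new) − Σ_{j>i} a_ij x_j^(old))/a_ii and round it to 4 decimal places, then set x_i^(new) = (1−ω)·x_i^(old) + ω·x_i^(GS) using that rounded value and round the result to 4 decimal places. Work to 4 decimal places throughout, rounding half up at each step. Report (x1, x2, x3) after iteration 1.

Iteration 1:
  x1: GS value = (5 - (-2)·1.0000 - (2.5)·1.0000) / (5.5) = 0.8182;  x1 ← (1−ω)·1.0000 + ω·0.8182 = 0.8927
  x2: GS value = (-12 - (3)·0.8927 - (2)·1.0000) / (6) = -2.7797;  x2 ← (1−ω)·1.0000 + ω·-2.7797 = -1.2300
  x3: GS value = (-10 - (3)·0.8927 - (3)·-1.2300) / (9) = -0.9987;  x3 ← (1−ω)·1.0000 + ω·-0.9987 = -0.1792

(0.8927, -1.2300, -0.1792)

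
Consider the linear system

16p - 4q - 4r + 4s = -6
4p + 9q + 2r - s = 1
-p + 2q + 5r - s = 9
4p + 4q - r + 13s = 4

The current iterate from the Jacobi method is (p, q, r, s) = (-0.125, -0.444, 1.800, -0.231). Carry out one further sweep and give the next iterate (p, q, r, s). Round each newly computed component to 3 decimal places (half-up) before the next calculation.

One sweep:
  p = (-6 - (-4)·-0.444 - (-4)·1.800 - (4)·-0.231) / (16) = 0.022
  q = (1 - (4)·-0.125 - (2)·1.800 - (-1)·-0.231) / (9) = -0.259
  r = (9 - (-1)·-0.125 - (2)·-0.444 - (-1)·-0.231) / (5) = 1.906
  s = (4 - (4)·-0.125 - (4)·-0.444 - (-1)·1.800) / (13) = 0.621

(0.022, -0.259, 1.906, 0.621)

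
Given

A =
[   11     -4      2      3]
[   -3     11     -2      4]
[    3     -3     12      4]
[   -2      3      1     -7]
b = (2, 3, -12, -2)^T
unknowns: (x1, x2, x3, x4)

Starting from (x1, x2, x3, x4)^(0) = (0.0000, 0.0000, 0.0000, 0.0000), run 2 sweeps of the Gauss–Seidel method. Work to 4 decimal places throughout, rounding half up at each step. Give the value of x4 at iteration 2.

0.0573

Iteration 1:
  x1 = (2 - (-4)·0.0000 - (2)·0.0000 - (3)·0.0000) / (11) = 0.1818
  x2 = (3 - (-3)·0.1818 - (-2)·0.0000 - (4)·0.0000) / (11) = 0.3223
  x3 = (-12 - (3)·0.1818 - (-3)·0.3223 - (4)·0.0000) / (12) = -0.9649
  x4 = (-2 - (-2)·0.1818 - (3)·0.3223 - (1)·-0.9649) / (-7) = 0.2341
Iteration 2:
  x1 = (2 - (-4)·0.3223 - (2)·-0.9649 - (3)·0.2341) / (11) = 0.4106
  x2 = (3 - (-3)·0.4106 - (-2)·-0.9649 - (4)·0.2341) / (11) = 0.1241
  x3 = (-12 - (3)·0.4106 - (-3)·0.1241 - (4)·0.2341) / (12) = -1.1497
  x4 = (-2 - (-2)·0.4106 - (3)·0.1241 - (1)·-1.1497) / (-7) = 0.0573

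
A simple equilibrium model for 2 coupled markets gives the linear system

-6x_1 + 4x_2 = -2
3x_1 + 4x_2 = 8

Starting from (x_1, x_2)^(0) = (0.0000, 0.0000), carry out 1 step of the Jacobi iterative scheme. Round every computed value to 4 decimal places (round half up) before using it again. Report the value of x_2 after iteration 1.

Iteration 1:
  x_1 = (-2 - (4)·0.0000) / (-6) = 0.3333
  x_2 = (8 - (3)·0.0000) / (4) = 2.0000

2.0000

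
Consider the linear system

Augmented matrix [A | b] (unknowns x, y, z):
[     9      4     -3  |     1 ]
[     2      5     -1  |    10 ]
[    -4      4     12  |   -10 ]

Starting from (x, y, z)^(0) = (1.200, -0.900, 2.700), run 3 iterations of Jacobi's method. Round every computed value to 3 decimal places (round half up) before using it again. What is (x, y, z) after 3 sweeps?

Iteration 1:
  x = (1 - (4)·-0.900 - (-3)·2.700) / (9) = 1.411
  y = (10 - (2)·1.200 - (-1)·2.700) / (5) = 2.060
  z = (-10 - (-4)·1.200 - (4)·-0.900) / (12) = -0.133
Iteration 2:
  x = (1 - (4)·2.060 - (-3)·-0.133) / (9) = -0.849
  y = (10 - (2)·1.411 - (-1)·-0.133) / (5) = 1.409
  z = (-10 - (-4)·1.411 - (4)·2.060) / (12) = -1.050
Iteration 3:
  x = (1 - (4)·1.409 - (-3)·-1.050) / (9) = -0.865
  y = (10 - (2)·-0.849 - (-1)·-1.050) / (5) = 2.130
  z = (-10 - (-4)·-0.849 - (4)·1.409) / (12) = -1.586

(-0.865, 2.130, -1.586)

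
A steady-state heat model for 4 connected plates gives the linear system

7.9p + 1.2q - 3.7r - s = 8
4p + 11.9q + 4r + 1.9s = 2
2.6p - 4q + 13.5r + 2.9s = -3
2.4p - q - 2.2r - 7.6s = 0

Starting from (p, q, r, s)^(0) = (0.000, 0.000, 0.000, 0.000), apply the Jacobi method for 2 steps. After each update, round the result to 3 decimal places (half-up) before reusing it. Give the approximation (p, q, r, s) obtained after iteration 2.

(0.883, -0.098, -0.368, 0.362)

Iteration 1:
  p = (8 - (1.2)·0.000 - (-3.7)·0.000 - (-1)·0.000) / (7.9) = 1.013
  q = (2 - (4)·0.000 - (4)·0.000 - (1.9)·0.000) / (11.9) = 0.168
  r = (-3 - (2.6)·0.000 - (-4)·0.000 - (2.9)·0.000) / (13.5) = -0.222
  s = (0 - (2.4)·0.000 - (-1)·0.000 - (-2.2)·0.000) / (-7.6) = 0.000
Iteration 2:
  p = (8 - (1.2)·0.168 - (-3.7)·-0.222 - (-1)·0.000) / (7.9) = 0.883
  q = (2 - (4)·1.013 - (4)·-0.222 - (1.9)·0.000) / (11.9) = -0.098
  r = (-3 - (2.6)·1.013 - (-4)·0.168 - (2.9)·0.000) / (13.5) = -0.368
  s = (0 - (2.4)·1.013 - (-1)·0.168 - (-2.2)·-0.222) / (-7.6) = 0.362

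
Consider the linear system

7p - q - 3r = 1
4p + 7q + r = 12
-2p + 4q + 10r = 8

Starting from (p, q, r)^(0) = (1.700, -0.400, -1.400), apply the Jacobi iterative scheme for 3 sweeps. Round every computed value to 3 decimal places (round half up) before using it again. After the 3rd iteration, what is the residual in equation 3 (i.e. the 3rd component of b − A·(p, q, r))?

1.936

Iteration 1:
  p = (1 - (-1)·-0.400 - (-3)·-1.400) / (7) = -0.514
  q = (12 - (4)·1.700 - (1)·-1.400) / (7) = 0.943
  r = (8 - (-2)·1.700 - (4)·-0.400) / (10) = 1.300
Iteration 2:
  p = (1 - (-1)·0.943 - (-3)·1.300) / (7) = 0.835
  q = (12 - (4)·-0.514 - (1)·1.300) / (7) = 1.822
  r = (8 - (-2)·-0.514 - (4)·0.943) / (10) = 0.320
Iteration 3:
  p = (1 - (-1)·1.822 - (-3)·0.320) / (7) = 0.540
  q = (12 - (4)·0.835 - (1)·0.320) / (7) = 1.191
  r = (8 - (-2)·0.835 - (4)·1.822) / (10) = 0.238
Residual b − A·x = (-0.875, 1.265, 1.936)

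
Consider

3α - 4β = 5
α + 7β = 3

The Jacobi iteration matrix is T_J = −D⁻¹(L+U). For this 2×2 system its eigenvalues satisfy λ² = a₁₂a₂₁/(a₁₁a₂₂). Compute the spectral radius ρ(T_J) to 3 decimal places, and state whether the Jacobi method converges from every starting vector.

0.436

a₁₂a₂₁/(a₁₁a₂₂) = (-4)·(1) / ((3)·(7)) = -0.190476
ρ = √|-0.190476| = √0.190476 = 0.436
ρ < 1, so Jacobi converges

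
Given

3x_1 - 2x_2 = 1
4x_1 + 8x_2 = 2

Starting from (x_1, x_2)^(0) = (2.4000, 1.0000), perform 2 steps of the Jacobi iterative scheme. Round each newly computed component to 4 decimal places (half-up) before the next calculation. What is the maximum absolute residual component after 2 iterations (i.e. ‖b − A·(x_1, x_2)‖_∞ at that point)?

Iteration 1:
  x_1 = (1 - (-2)·1.0000) / (3) = 1.0000
  x_2 = (2 - (4)·2.4000) / (8) = -0.9500
Iteration 2:
  x_1 = (1 - (-2)·-0.9500) / (3) = -0.3000
  x_2 = (2 - (4)·1.0000) / (8) = -0.2500
Residual b − A·x = (1.4000, 5.2000); ∞-norm = 5.2000

5.2000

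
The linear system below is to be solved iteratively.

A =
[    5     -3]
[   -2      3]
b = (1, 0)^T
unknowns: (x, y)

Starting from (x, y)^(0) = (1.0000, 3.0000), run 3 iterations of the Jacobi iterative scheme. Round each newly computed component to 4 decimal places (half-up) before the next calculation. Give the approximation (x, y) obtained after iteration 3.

Iteration 1:
  x = (1 - (-3)·3.0000) / (5) = 2.0000
  y = (0 - (-2)·1.0000) / (3) = 0.6667
Iteration 2:
  x = (1 - (-3)·0.6667) / (5) = 0.6000
  y = (0 - (-2)·2.0000) / (3) = 1.3333
Iteration 3:
  x = (1 - (-3)·1.3333) / (5) = 1.0000
  y = (0 - (-2)·0.6000) / (3) = 0.4000

(1.0000, 0.4000)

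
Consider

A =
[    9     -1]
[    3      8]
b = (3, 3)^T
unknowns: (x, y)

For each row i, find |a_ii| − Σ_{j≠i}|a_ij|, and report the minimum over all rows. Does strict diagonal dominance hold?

5

row 1: |9| − (1) = 8
row 2: |8| − (3) = 5
minimum over rows = 5 → strictly diagonally dominant (convergence guaranteed)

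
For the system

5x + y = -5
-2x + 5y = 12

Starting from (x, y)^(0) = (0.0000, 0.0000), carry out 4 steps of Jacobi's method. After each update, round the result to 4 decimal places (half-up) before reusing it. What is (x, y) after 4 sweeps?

(-1.3616, 1.8400)

Iteration 1:
  x = (-5 - (1)·0.0000) / (5) = -1.0000
  y = (12 - (-2)·0.0000) / (5) = 2.4000
Iteration 2:
  x = (-5 - (1)·2.4000) / (5) = -1.4800
  y = (12 - (-2)·-1.0000) / (5) = 2.0000
Iteration 3:
  x = (-5 - (1)·2.0000) / (5) = -1.4000
  y = (12 - (-2)·-1.4800) / (5) = 1.8080
Iteration 4:
  x = (-5 - (1)·1.8080) / (5) = -1.3616
  y = (12 - (-2)·-1.4000) / (5) = 1.8400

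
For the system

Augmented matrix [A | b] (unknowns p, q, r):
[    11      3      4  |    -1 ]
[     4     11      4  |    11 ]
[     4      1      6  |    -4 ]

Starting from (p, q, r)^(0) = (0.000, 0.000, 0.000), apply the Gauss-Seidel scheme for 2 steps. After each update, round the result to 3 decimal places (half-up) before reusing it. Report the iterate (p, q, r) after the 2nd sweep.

(-0.090, 1.316, -0.826)

Iteration 1:
  p = (-1 - (3)·0.000 - (4)·0.000) / (11) = -0.091
  q = (11 - (4)·-0.091 - (4)·0.000) / (11) = 1.033
  r = (-4 - (4)·-0.091 - (1)·1.033) / (6) = -0.778
Iteration 2:
  p = (-1 - (3)·1.033 - (4)·-0.778) / (11) = -0.090
  q = (11 - (4)·-0.090 - (4)·-0.778) / (11) = 1.316
  r = (-4 - (4)·-0.090 - (1)·1.316) / (6) = -0.826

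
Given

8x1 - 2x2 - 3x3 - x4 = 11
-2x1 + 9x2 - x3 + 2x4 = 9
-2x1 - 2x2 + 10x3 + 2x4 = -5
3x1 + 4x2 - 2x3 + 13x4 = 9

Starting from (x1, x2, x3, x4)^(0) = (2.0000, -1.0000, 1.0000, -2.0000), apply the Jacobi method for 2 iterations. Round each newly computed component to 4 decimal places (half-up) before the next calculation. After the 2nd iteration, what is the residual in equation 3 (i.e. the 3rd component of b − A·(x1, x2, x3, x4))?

1.5454

Iteration 1:
  x1 = (11 - (-2)·-1.0000 - (-3)·1.0000 - (-1)·-2.0000) / (8) = 1.2500
  x2 = (9 - (-2)·2.0000 - (-1)·1.0000 - (2)·-2.0000) / (9) = 2.0000
  x3 = (-5 - (-2)·2.0000 - (-2)·-1.0000 - (2)·-2.0000) / (10) = 0.1000
  x4 = (9 - (3)·2.0000 - (4)·-1.0000 - (-2)·1.0000) / (13) = 0.6923
Iteration 2:
  x1 = (11 - (-2)·2.0000 - (-3)·0.1000 - (-1)·0.6923) / (8) = 1.9990
  x2 = (9 - (-2)·1.2500 - (-1)·0.1000 - (2)·0.6923) / (9) = 1.1350
  x3 = (-5 - (-2)·1.2500 - (-2)·2.0000 - (2)·0.6923) / (10) = 0.0115
  x4 = (9 - (3)·1.2500 - (4)·2.0000 - (-2)·0.1000) / (13) = -0.1962
Residual b − A·x = (-2.8837, 3.1869, 1.5454, 1.0366)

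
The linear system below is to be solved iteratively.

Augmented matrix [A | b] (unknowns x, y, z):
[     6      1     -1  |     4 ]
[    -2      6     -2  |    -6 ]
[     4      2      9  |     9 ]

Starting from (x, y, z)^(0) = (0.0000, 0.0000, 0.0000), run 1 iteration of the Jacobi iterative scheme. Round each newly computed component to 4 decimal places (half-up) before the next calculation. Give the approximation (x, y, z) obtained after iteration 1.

Iteration 1:
  x = (4 - (1)·0.0000 - (-1)·0.0000) / (6) = 0.6667
  y = (-6 - (-2)·0.0000 - (-2)·0.0000) / (6) = -1.0000
  z = (9 - (4)·0.0000 - (2)·0.0000) / (9) = 1.0000

(0.6667, -1.0000, 1.0000)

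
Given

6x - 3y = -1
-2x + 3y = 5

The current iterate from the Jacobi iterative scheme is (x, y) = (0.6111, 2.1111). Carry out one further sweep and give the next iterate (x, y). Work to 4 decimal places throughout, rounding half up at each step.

One sweep:
  x = (-1 - (-3)·2.1111) / (6) = 0.8889
  y = (5 - (-2)·0.6111) / (3) = 2.0741

(0.8889, 2.0741)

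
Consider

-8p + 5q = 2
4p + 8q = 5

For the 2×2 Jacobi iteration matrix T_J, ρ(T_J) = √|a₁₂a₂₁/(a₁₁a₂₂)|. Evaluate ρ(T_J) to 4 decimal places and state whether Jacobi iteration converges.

0.5590

a₁₂a₂₁/(a₁₁a₂₂) = (5)·(4) / ((-8)·(8)) = -0.312500
ρ = √|-0.312500| = √0.312500 = 0.5590
ρ < 1, so Jacobi converges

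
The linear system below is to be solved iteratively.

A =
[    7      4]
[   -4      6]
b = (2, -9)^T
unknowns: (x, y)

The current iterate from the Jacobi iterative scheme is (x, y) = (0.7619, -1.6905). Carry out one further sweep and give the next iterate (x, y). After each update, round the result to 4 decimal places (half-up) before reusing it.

(1.2517, -0.9921)

One sweep:
  x = (2 - (4)·-1.6905) / (7) = 1.2517
  y = (-9 - (-4)·0.7619) / (6) = -0.9921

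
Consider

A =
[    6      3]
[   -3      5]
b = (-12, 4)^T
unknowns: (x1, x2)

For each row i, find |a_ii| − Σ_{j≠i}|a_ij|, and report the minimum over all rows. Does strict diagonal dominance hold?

row 1: |6| − (3) = 3
row 2: |5| − (3) = 2
minimum over rows = 2 → strictly diagonally dominant (convergence guaranteed)

2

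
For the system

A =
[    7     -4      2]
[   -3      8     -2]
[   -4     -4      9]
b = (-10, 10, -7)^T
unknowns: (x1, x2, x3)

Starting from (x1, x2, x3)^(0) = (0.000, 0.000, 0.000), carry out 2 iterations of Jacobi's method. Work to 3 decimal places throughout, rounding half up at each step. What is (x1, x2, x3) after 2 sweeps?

(-0.492, 0.520, -0.857)

Iteration 1:
  x1 = (-10 - (-4)·0.000 - (2)·0.000) / (7) = -1.429
  x2 = (10 - (-3)·0.000 - (-2)·0.000) / (8) = 1.250
  x3 = (-7 - (-4)·0.000 - (-4)·0.000) / (9) = -0.778
Iteration 2:
  x1 = (-10 - (-4)·1.250 - (2)·-0.778) / (7) = -0.492
  x2 = (10 - (-3)·-1.429 - (-2)·-0.778) / (8) = 0.520
  x3 = (-7 - (-4)·-1.429 - (-4)·1.250) / (9) = -0.857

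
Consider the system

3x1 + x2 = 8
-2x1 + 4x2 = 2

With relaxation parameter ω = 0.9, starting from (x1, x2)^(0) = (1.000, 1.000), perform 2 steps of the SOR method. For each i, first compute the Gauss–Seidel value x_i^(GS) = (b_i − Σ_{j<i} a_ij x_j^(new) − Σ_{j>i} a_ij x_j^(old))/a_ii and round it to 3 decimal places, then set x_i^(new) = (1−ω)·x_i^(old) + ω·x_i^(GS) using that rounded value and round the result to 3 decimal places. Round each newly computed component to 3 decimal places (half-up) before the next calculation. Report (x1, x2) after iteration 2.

Iteration 1:
  x1: GS value = (8 - (1)·1.000) / (3) = 2.333;  x1 ← (1−ω)·1.000 + ω·2.333 = 2.200
  x2: GS value = (2 - (-2)·2.200) / (4) = 1.600;  x2 ← (1−ω)·1.000 + ω·1.600 = 1.540
Iteration 2:
  x1: GS value = (8 - (1)·1.540) / (3) = 2.153;  x1 ← (1−ω)·2.200 + ω·2.153 = 2.158
  x2: GS value = (2 - (-2)·2.158) / (4) = 1.579;  x2 ← (1−ω)·1.540 + ω·1.579 = 1.575

(2.158, 1.575)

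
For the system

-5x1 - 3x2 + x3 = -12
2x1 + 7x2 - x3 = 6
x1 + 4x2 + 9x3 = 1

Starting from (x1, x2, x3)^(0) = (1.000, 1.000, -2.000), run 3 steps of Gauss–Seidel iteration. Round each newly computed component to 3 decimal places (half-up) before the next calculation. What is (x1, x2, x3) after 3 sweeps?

(2.240, 0.185, -0.220)

Iteration 1:
  x1 = (-12 - (-3)·1.000 - (1)·-2.000) / (-5) = 1.400
  x2 = (6 - (2)·1.400 - (-1)·-2.000) / (7) = 0.171
  x3 = (1 - (1)·1.400 - (4)·0.171) / (9) = -0.120
Iteration 2:
  x1 = (-12 - (-3)·0.171 - (1)·-0.120) / (-5) = 2.273
  x2 = (6 - (2)·2.273 - (-1)·-0.120) / (7) = 0.191
  x3 = (1 - (1)·2.273 - (4)·0.191) / (9) = -0.226
Iteration 3:
  x1 = (-12 - (-3)·0.191 - (1)·-0.226) / (-5) = 2.240
  x2 = (6 - (2)·2.240 - (-1)·-0.226) / (7) = 0.185
  x3 = (1 - (1)·2.240 - (4)·0.185) / (9) = -0.220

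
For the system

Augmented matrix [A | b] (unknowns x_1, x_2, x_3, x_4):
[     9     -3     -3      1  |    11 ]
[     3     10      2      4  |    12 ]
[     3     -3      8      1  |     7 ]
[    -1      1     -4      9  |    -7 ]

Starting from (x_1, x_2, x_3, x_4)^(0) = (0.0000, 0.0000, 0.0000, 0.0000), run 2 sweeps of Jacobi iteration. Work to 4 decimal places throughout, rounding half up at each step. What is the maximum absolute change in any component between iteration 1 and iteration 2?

0.7781

Iteration 1:
  x_1 = (11 - (-3)·0.0000 - (-3)·0.0000 - (1)·0.0000) / (9) = 1.2222
  x_2 = (12 - (3)·0.0000 - (2)·0.0000 - (4)·0.0000) / (10) = 1.2000
  x_3 = (7 - (3)·0.0000 - (-3)·0.0000 - (1)·0.0000) / (8) = 0.8750
  x_4 = (-7 - (-1)·0.0000 - (1)·0.0000 - (-4)·0.0000) / (9) = -0.7778
Iteration 2:
  x_1 = (11 - (-3)·1.2000 - (-3)·0.8750 - (1)·-0.7778) / (9) = 2.0003
  x_2 = (12 - (3)·1.2222 - (2)·0.8750 - (4)·-0.7778) / (10) = 0.9695
  x_3 = (7 - (3)·1.2222 - (-3)·1.2000 - (1)·-0.7778) / (8) = 0.9639
  x_4 = (-7 - (-1)·1.2222 - (1)·1.2000 - (-4)·0.8750) / (9) = -0.3864
Change: (0.7781, -0.2305, 0.0889, 0.3914) → max |·| = 0.7781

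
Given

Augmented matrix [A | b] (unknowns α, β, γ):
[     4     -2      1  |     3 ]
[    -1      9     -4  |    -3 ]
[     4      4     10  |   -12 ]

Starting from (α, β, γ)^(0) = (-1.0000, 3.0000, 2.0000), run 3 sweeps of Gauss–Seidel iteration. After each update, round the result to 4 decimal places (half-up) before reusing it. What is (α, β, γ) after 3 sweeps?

(0.5425, -0.9042, -1.0553)

Iteration 1:
  α = (3 - (-2)·3.0000 - (1)·2.0000) / (4) = 1.7500
  β = (-3 - (-1)·1.7500 - (-4)·2.0000) / (9) = 0.7500
  γ = (-12 - (4)·1.7500 - (4)·0.7500) / (10) = -2.2000
Iteration 2:
  α = (3 - (-2)·0.7500 - (1)·-2.2000) / (4) = 1.6750
  β = (-3 - (-1)·1.6750 - (-4)·-2.2000) / (9) = -1.1250
  γ = (-12 - (4)·1.6750 - (4)·-1.1250) / (10) = -1.4200
Iteration 3:
  α = (3 - (-2)·-1.1250 - (1)·-1.4200) / (4) = 0.5425
  β = (-3 - (-1)·0.5425 - (-4)·-1.4200) / (9) = -0.9042
  γ = (-12 - (4)·0.5425 - (4)·-0.9042) / (10) = -1.0553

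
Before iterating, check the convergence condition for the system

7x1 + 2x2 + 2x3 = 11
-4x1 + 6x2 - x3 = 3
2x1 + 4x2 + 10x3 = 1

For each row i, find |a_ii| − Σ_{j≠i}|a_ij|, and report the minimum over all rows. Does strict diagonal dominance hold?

row 1: |7| − (2+2) = 3
row 2: |6| − (4+1) = 1
row 3: |10| − (2+4) = 4
minimum over rows = 1 → strictly diagonally dominant (convergence guaranteed)

1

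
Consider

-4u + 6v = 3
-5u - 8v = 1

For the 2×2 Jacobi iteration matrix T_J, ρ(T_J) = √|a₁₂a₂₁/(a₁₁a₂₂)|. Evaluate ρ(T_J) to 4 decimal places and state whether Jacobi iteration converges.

a₁₂a₂₁/(a₁₁a₂₂) = (6)·(-5) / ((-4)·(-8)) = -0.937500
ρ = √|-0.937500| = √0.937500 = 0.9682
ρ < 1, so Jacobi converges

0.9682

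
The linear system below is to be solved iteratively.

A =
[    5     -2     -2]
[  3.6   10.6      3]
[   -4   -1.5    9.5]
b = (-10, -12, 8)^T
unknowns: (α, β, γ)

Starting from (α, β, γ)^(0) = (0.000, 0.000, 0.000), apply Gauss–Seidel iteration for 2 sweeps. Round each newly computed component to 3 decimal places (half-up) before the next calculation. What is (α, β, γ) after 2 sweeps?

Iteration 1:
  α = (-10 - (-2)·0.000 - (-2)·0.000) / (5) = -2.000
  β = (-12 - (3.6)·-2.000 - (3)·0.000) / (10.6) = -0.453
  γ = (8 - (-4)·-2.000 - (-1.5)·-0.453) / (9.5) = -0.072
Iteration 2:
  α = (-10 - (-2)·-0.453 - (-2)·-0.072) / (5) = -2.210
  β = (-12 - (3.6)·-2.210 - (3)·-0.072) / (10.6) = -0.361
  γ = (8 - (-4)·-2.210 - (-1.5)·-0.361) / (9.5) = -0.145

(-2.210, -0.361, -0.145)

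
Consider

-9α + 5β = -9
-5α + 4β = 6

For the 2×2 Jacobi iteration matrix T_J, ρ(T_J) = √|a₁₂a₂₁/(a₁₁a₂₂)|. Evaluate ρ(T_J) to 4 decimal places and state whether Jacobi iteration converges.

a₁₂a₂₁/(a₁₁a₂₂) = (5)·(-5) / ((-9)·(4)) = 0.694444
ρ = √|0.694444| = √0.694444 = 0.8333
ρ < 1, so Jacobi converges

0.8333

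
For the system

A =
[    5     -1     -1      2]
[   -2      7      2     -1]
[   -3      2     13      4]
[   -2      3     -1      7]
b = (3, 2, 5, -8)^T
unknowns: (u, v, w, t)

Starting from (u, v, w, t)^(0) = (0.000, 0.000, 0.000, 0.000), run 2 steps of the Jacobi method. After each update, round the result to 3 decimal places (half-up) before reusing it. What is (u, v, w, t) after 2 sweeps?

(1.191, 0.184, 0.831, -1.039)

Iteration 1:
  u = (3 - (-1)·0.000 - (-1)·0.000 - (2)·0.000) / (5) = 0.600
  v = (2 - (-2)·0.000 - (2)·0.000 - (-1)·0.000) / (7) = 0.286
  w = (5 - (-3)·0.000 - (2)·0.000 - (4)·0.000) / (13) = 0.385
  t = (-8 - (-2)·0.000 - (3)·0.000 - (-1)·0.000) / (7) = -1.143
Iteration 2:
  u = (3 - (-1)·0.286 - (-1)·0.385 - (2)·-1.143) / (5) = 1.191
  v = (2 - (-2)·0.600 - (2)·0.385 - (-1)·-1.143) / (7) = 0.184
  w = (5 - (-3)·0.600 - (2)·0.286 - (4)·-1.143) / (13) = 0.831
  t = (-8 - (-2)·0.600 - (3)·0.286 - (-1)·0.385) / (7) = -1.039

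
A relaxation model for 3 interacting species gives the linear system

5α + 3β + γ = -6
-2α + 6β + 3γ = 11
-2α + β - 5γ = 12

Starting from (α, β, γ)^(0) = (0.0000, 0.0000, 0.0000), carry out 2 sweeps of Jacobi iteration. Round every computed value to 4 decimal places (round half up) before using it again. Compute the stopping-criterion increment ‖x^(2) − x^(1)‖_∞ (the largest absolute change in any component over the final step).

Iteration 1:
  α = (-6 - (3)·0.0000 - (1)·0.0000) / (5) = -1.2000
  β = (11 - (-2)·0.0000 - (3)·0.0000) / (6) = 1.8333
  γ = (12 - (-2)·0.0000 - (1)·0.0000) / (-5) = -2.4000
Iteration 2:
  α = (-6 - (3)·1.8333 - (1)·-2.4000) / (5) = -1.8200
  β = (11 - (-2)·-1.2000 - (3)·-2.4000) / (6) = 2.6333
  γ = (12 - (-2)·-1.2000 - (1)·1.8333) / (-5) = -1.5533
Change: (-0.6200, 0.8000, 0.8467) → max |·| = 0.8467

0.8467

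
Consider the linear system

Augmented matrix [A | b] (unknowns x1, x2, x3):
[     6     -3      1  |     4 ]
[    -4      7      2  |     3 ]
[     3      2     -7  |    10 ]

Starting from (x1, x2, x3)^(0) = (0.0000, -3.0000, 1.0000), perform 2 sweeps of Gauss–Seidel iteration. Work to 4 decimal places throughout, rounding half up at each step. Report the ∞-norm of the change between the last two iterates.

1.8698

Iteration 1:
  x1 = (4 - (-3)·-3.0000 - (1)·1.0000) / (6) = -1.0000
  x2 = (3 - (-4)·-1.0000 - (2)·1.0000) / (7) = -0.4286
  x3 = (10 - (3)·-1.0000 - (2)·-0.4286) / (-7) = -1.9796
Iteration 2:
  x1 = (4 - (-3)·-0.4286 - (1)·-1.9796) / (6) = 0.7823
  x2 = (3 - (-4)·0.7823 - (2)·-1.9796) / (7) = 1.4412
  x3 = (10 - (3)·0.7823 - (2)·1.4412) / (-7) = -0.6815
Change: (1.7823, 1.8698, 1.2981) → max |·| = 1.8698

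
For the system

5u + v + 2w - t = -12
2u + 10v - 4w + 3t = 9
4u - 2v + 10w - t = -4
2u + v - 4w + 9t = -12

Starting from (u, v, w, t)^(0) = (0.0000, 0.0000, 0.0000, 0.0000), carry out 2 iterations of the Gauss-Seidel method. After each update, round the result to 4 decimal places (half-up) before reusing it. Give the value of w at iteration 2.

1.1994

Iteration 1:
  u = (-12 - (1)·0.0000 - (2)·0.0000 - (-1)·0.0000) / (5) = -2.4000
  v = (9 - (2)·-2.4000 - (-4)·0.0000 - (3)·0.0000) / (10) = 1.3800
  w = (-4 - (4)·-2.4000 - (-2)·1.3800 - (-1)·0.0000) / (10) = 0.8360
  t = (-12 - (2)·-2.4000 - (1)·1.3800 - (-4)·0.8360) / (9) = -0.5818
Iteration 2:
  u = (-12 - (1)·1.3800 - (2)·0.8360 - (-1)·-0.5818) / (5) = -3.1268
  v = (9 - (2)·-3.1268 - (-4)·0.8360 - (3)·-0.5818) / (10) = 2.0343
  w = (-4 - (4)·-3.1268 - (-2)·2.0343 - (-1)·-0.5818) / (10) = 1.1994
  t = (-12 - (2)·-3.1268 - (1)·2.0343 - (-4)·1.1994) / (9) = -0.3315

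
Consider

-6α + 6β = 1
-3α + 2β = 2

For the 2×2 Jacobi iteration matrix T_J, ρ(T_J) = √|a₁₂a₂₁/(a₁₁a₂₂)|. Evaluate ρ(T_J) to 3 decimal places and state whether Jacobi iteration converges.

a₁₂a₂₁/(a₁₁a₂₂) = (6)·(-3) / ((-6)·(2)) = 1.500000
ρ = √|1.500000| = √1.500000 = 1.225
ρ > 1, so Jacobi diverges

1.225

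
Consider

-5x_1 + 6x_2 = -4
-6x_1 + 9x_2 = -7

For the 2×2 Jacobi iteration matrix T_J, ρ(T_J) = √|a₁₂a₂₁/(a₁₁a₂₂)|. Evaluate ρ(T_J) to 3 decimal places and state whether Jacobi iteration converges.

a₁₂a₂₁/(a₁₁a₂₂) = (6)·(-6) / ((-5)·(9)) = 0.800000
ρ = √|0.800000| = √0.800000 = 0.894
ρ < 1, so Jacobi converges

0.894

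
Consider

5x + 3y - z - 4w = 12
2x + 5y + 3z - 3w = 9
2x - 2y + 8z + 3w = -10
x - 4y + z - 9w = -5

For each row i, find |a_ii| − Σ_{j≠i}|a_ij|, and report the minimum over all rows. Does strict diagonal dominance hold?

row 1: |5| − (3+1+4) = -3
row 2: |5| − (2+3+3) = -3
row 3: |8| − (2+2+3) = 1
row 4: |-9| − (1+4+1) = 3
minimum over rows = -3 → not strictly diagonally dominant

-3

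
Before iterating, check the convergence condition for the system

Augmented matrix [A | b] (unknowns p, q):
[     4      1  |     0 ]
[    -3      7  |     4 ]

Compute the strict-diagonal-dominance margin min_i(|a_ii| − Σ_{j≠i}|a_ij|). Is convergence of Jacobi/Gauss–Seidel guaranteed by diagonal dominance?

row 1: |4| − (1) = 3
row 2: |7| − (3) = 4
minimum over rows = 3 → strictly diagonally dominant (convergence guaranteed)

3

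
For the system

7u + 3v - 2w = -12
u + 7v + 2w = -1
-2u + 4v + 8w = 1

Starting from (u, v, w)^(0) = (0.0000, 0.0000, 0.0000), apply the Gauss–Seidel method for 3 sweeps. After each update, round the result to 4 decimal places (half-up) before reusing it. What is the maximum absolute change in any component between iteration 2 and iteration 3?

Iteration 1:
  u = (-12 - (3)·0.0000 - (-2)·0.0000) / (7) = -1.7143
  v = (-1 - (1)·-1.7143 - (2)·0.0000) / (7) = 0.1020
  w = (1 - (-2)·-1.7143 - (4)·0.1020) / (8) = -0.3546
Iteration 2:
  u = (-12 - (3)·0.1020 - (-2)·-0.3546) / (7) = -1.8593
  v = (-1 - (1)·-1.8593 - (2)·-0.3546) / (7) = 0.2241
  w = (1 - (-2)·-1.8593 - (4)·0.2241) / (8) = -0.4519
Iteration 3:
  u = (-12 - (3)·0.2241 - (-2)·-0.4519) / (7) = -1.9394
  v = (-1 - (1)·-1.9394 - (2)·-0.4519) / (7) = 0.2633
  w = (1 - (-2)·-1.9394 - (4)·0.2633) / (8) = -0.4915
Change: (-0.0801, 0.0392, -0.0396) → max |·| = 0.0801

0.0801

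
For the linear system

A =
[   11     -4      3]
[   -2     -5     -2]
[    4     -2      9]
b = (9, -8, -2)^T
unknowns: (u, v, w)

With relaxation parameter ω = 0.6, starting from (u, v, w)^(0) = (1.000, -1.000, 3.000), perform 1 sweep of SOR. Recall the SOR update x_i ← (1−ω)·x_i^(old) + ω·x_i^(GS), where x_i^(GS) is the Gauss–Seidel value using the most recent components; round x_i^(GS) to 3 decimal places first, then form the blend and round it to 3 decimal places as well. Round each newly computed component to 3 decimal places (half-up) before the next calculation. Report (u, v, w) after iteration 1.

(0.182, -0.204, 0.991)

Iteration 1:
  u: GS value = (9 - (-4)·-1.000 - (3)·3.000) / (11) = -0.364;  u ← (1−ω)·1.000 + ω·-0.364 = 0.182
  v: GS value = (-8 - (-2)·0.182 - (-2)·3.000) / (-5) = 0.327;  v ← (1−ω)·-1.000 + ω·0.327 = -0.204
  w: GS value = (-2 - (4)·0.182 - (-2)·-0.204) / (9) = -0.348;  w ← (1−ω)·3.000 + ω·-0.348 = 0.991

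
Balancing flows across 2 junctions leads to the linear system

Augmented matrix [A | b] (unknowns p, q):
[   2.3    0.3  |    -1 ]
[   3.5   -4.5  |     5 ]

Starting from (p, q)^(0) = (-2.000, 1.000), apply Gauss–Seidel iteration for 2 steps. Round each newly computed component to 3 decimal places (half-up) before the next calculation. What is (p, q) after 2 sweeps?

Iteration 1:
  p = (-1 - (0.3)·1.000) / (2.3) = -0.565
  q = (5 - (3.5)·-0.565) / (-4.5) = -1.551
Iteration 2:
  p = (-1 - (0.3)·-1.551) / (2.3) = -0.232
  q = (5 - (3.5)·-0.232) / (-4.5) = -1.292

(-0.232, -1.292)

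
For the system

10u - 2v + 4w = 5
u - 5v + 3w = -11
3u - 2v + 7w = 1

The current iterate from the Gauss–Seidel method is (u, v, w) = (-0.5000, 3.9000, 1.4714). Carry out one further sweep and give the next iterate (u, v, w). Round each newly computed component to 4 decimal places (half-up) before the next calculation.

One sweep:
  u = (5 - (-2)·3.9000 - (4)·1.4714) / (10) = 0.6914
  v = (-11 - (1)·0.6914 - (3)·1.4714) / (-5) = 3.2211
  w = (1 - (3)·0.6914 - (-2)·3.2211) / (7) = 0.7669

(0.6914, 3.2211, 0.7669)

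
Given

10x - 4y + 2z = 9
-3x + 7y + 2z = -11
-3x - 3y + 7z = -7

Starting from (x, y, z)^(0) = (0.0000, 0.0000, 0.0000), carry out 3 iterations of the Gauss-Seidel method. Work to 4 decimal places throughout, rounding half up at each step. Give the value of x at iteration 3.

Iteration 1:
  x = (9 - (-4)·0.0000 - (2)·0.0000) / (10) = 0.9000
  y = (-11 - (-3)·0.9000 - (2)·0.0000) / (7) = -1.1857
  z = (-7 - (-3)·0.9000 - (-3)·-1.1857) / (7) = -1.1224
Iteration 2:
  x = (9 - (-4)·-1.1857 - (2)·-1.1224) / (10) = 0.6502
  y = (-11 - (-3)·0.6502 - (2)·-1.1224) / (7) = -0.9721
  z = (-7 - (-3)·0.6502 - (-3)·-0.9721) / (7) = -1.1380
Iteration 3:
  x = (9 - (-4)·-0.9721 - (2)·-1.1380) / (10) = 0.7388
  y = (-11 - (-3)·0.7388 - (2)·-1.1380) / (7) = -0.9297
  z = (-7 - (-3)·0.7388 - (-3)·-0.9297) / (7) = -1.0818

0.7388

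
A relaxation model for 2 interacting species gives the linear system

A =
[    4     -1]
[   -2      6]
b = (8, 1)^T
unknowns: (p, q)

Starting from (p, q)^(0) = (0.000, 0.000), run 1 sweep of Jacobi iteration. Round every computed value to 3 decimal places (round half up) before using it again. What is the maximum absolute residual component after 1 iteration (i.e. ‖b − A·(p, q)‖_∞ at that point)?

Iteration 1:
  p = (8 - (-1)·0.000) / (4) = 2.000
  q = (1 - (-2)·0.000) / (6) = 0.167
Residual b − A·x = (0.167, 3.998); ∞-norm = 3.998

3.998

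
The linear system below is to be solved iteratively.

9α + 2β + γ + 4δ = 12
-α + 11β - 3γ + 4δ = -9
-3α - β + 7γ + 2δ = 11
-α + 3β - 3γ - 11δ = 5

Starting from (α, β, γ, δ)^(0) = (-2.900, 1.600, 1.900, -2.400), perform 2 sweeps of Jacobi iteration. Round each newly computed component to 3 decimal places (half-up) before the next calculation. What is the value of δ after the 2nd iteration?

Iteration 1:
  α = (12 - (2)·1.600 - (1)·1.900 - (4)·-2.400) / (9) = 1.833
  β = (-9 - (-1)·-2.900 - (-3)·1.900 - (4)·-2.400) / (11) = 0.309
  γ = (11 - (-3)·-2.900 - (-1)·1.600 - (2)·-2.400) / (7) = 1.243
  δ = (5 - (-1)·-2.900 - (3)·1.600 - (-3)·1.900) / (-11) = -0.273
Iteration 2:
  α = (12 - (2)·0.309 - (1)·1.243 - (4)·-0.273) / (9) = 1.248
  β = (-9 - (-1)·1.833 - (-3)·1.243 - (4)·-0.273) / (11) = -0.213
  γ = (11 - (-3)·1.833 - (-1)·0.309 - (2)·-0.273) / (7) = 2.479
  δ = (5 - (-1)·1.833 - (3)·0.309 - (-3)·1.243) / (-11) = -0.876

-0.876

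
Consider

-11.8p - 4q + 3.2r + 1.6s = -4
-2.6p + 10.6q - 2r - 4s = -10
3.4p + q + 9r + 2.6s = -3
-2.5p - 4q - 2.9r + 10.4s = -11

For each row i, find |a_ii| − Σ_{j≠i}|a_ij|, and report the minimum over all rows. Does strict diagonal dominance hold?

row 1: |-11.8| − (4+3.2+1.6) = 3
row 2: |10.6| − (2.6+2+4) = 2
row 3: |9| − (3.4+1+2.6) = 2
row 4: |10.4| − (2.5+4+2.9) = 1
minimum over rows = 1 → strictly diagonally dominant (convergence guaranteed)

1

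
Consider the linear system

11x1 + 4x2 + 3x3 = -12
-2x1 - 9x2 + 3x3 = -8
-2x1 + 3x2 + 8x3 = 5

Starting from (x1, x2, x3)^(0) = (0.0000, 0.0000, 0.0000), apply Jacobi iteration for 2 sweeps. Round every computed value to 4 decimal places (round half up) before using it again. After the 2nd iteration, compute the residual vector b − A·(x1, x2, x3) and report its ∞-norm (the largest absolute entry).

2.3392

Iteration 1:
  x1 = (-12 - (4)·0.0000 - (3)·0.0000) / (11) = -1.0909
  x2 = (-8 - (-2)·0.0000 - (3)·0.0000) / (-9) = 0.8889
  x3 = (5 - (-2)·0.0000 - (3)·0.0000) / (8) = 0.6250
Iteration 2:
  x1 = (-12 - (4)·0.8889 - (3)·0.6250) / (11) = -1.5846
  x2 = (-8 - (-2)·-1.0909 - (3)·0.6250) / (-9) = 1.3396
  x3 = (5 - (-2)·-1.0909 - (3)·0.8889) / (8) = 0.0189
Residual b − A·x = (0.0155, 0.8305, -2.3392); ∞-norm = 2.3392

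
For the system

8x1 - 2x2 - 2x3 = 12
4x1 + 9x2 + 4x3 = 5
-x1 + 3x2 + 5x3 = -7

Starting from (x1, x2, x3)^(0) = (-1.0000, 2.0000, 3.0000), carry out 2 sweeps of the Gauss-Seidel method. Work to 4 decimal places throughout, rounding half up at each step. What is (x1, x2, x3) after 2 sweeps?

(1.0875, -0.0833, -1.1325)

Iteration 1:
  x1 = (12 - (-2)·2.0000 - (-2)·3.0000) / (8) = 2.7500
  x2 = (5 - (4)·2.7500 - (4)·3.0000) / (9) = -2.0000
  x3 = (-7 - (-1)·2.7500 - (3)·-2.0000) / (5) = 0.3500
Iteration 2:
  x1 = (12 - (-2)·-2.0000 - (-2)·0.3500) / (8) = 1.0875
  x2 = (5 - (4)·1.0875 - (4)·0.3500) / (9) = -0.0833
  x3 = (-7 - (-1)·1.0875 - (3)·-0.0833) / (5) = -1.1325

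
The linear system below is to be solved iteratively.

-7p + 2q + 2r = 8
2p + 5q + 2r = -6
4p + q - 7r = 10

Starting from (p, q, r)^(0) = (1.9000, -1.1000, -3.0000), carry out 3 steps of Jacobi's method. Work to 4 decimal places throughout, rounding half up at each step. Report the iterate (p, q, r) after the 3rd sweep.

(-1.9811, 0.5450, -2.2980)

Iteration 1:
  p = (8 - (2)·-1.1000 - (2)·-3.0000) / (-7) = -2.3143
  q = (-6 - (2)·1.9000 - (2)·-3.0000) / (5) = -0.7600
  r = (10 - (4)·1.9000 - (1)·-1.1000) / (-7) = -0.5000
Iteration 2:
  p = (8 - (2)·-0.7600 - (2)·-0.5000) / (-7) = -1.5029
  q = (-6 - (2)·-2.3143 - (2)·-0.5000) / (5) = -0.0743
  r = (10 - (4)·-2.3143 - (1)·-0.7600) / (-7) = -2.8596
Iteration 3:
  p = (8 - (2)·-0.0743 - (2)·-2.8596) / (-7) = -1.9811
  q = (-6 - (2)·-1.5029 - (2)·-2.8596) / (5) = 0.5450
  r = (10 - (4)·-1.5029 - (1)·-0.0743) / (-7) = -2.2980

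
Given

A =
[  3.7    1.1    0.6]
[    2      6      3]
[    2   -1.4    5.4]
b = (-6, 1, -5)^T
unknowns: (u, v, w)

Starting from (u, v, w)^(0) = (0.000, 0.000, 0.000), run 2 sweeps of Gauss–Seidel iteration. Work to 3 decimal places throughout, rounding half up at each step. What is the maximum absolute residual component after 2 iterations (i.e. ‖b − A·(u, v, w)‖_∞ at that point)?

Iteration 1:
  u = (-6 - (1.1)·0.000 - (0.6)·0.000) / (3.7) = -1.622
  v = (1 - (2)·-1.622 - (3)·0.000) / (6) = 0.707
  w = (-5 - (2)·-1.622 - (-1.4)·0.707) / (5.4) = -0.142
Iteration 2:
  u = (-6 - (1.1)·0.707 - (0.6)·-0.142) / (3.7) = -1.809
  v = (1 - (2)·-1.809 - (3)·-0.142) / (6) = 0.841
  w = (-5 - (2)·-1.809 - (-1.4)·0.841) / (5.4) = -0.038
Residual b − A·x = (-0.209, -0.314, 0.001); ∞-norm = 0.314

0.314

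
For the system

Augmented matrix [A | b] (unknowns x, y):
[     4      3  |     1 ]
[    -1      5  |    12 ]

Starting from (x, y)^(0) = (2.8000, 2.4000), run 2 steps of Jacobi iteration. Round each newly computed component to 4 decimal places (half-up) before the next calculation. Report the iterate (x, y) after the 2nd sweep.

Iteration 1:
  x = (1 - (3)·2.4000) / (4) = -1.5500
  y = (12 - (-1)·2.8000) / (5) = 2.9600
Iteration 2:
  x = (1 - (3)·2.9600) / (4) = -1.9700
  y = (12 - (-1)·-1.5500) / (5) = 2.0900

(-1.9700, 2.0900)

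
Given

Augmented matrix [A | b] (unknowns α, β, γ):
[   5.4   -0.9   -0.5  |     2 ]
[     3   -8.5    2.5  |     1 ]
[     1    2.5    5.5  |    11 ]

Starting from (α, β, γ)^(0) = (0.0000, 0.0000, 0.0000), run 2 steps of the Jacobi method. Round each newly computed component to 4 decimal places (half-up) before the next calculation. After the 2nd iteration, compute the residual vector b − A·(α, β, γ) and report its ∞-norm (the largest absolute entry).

Iteration 1:
  α = (2 - (-0.9)·0.0000 - (-0.5)·0.0000) / (5.4) = 0.3704
  β = (1 - (3)·0.0000 - (2.5)·0.0000) / (-8.5) = -0.1176
  γ = (11 - (1)·0.0000 - (2.5)·0.0000) / (5.5) = 2.0000
Iteration 2:
  α = (2 - (-0.9)·-0.1176 - (-0.5)·2.0000) / (5.4) = 0.5360
  β = (1 - (3)·0.3704 - (2.5)·2.0000) / (-8.5) = 0.6013
  γ = (11 - (1)·0.3704 - (2.5)·-0.1176) / (5.5) = 1.9861
Residual b − A·x = (0.6398, -0.4622, -1.9628); ∞-norm = 1.9628

1.9628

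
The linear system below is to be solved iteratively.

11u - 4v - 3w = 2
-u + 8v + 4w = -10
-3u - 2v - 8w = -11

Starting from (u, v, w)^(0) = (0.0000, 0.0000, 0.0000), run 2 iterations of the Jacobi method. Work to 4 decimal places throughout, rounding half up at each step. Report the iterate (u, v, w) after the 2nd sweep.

Iteration 1:
  u = (2 - (-4)·0.0000 - (-3)·0.0000) / (11) = 0.1818
  v = (-10 - (-1)·0.0000 - (4)·0.0000) / (8) = -1.2500
  w = (-11 - (-3)·0.0000 - (-2)·0.0000) / (-8) = 1.3750
Iteration 2:
  u = (2 - (-4)·-1.2500 - (-3)·1.3750) / (11) = 0.1023
  v = (-10 - (-1)·0.1818 - (4)·1.3750) / (8) = -1.9148
  w = (-11 - (-3)·0.1818 - (-2)·-1.2500) / (-8) = 1.6193

(0.1023, -1.9148, 1.6193)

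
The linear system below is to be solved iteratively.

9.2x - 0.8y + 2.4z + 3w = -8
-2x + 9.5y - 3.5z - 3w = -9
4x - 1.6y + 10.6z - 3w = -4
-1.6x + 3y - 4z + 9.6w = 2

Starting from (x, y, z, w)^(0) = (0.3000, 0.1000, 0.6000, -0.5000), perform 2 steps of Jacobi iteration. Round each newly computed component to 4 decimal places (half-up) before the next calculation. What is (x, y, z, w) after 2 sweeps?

(-0.9356, -1.2039, -0.0439, 0.0655)

Iteration 1:
  x = (-8 - (-0.8)·0.1000 - (2.4)·0.6000 - (3)·-0.5000) / (9.2) = -0.8543
  y = (-9 - (-2)·0.3000 - (-3.5)·0.6000 - (-3)·-0.5000) / (9.5) = -0.8211
  z = (-4 - (4)·0.3000 - (-1.6)·0.1000 - (-3)·-0.5000) / (10.6) = -0.6170
  w = (2 - (-1.6)·0.3000 - (3)·0.1000 - (-4)·0.6000) / (9.6) = 0.4771
Iteration 2:
  x = (-8 - (-0.8)·-0.8211 - (2.4)·-0.6170 - (3)·0.4771) / (9.2) = -0.9356
  y = (-9 - (-2)·-0.8543 - (-3.5)·-0.6170 - (-3)·0.4771) / (9.5) = -1.2039
  z = (-4 - (4)·-0.8543 - (-1.6)·-0.8211 - (-3)·0.4771) / (10.6) = -0.0439
  w = (2 - (-1.6)·-0.8543 - (3)·-0.8211 - (-4)·-0.6170) / (9.6) = 0.0655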